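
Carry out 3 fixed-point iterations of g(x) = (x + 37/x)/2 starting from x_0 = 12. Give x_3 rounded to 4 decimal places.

6.0844

x_1 = g(12.000000) = 7.541667
x_2 = g(7.541667) = 6.223872
x_3 = g(6.223872) = 6.084362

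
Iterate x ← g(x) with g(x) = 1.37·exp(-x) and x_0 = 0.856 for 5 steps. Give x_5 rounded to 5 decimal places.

0.66391

x_1 = g(0.856000) = 0.582056
x_2 = g(0.582056) = 0.765486
x_3 = g(0.765486) = 0.637198
x_4 = g(0.637198) = 0.724418
x_5 = g(0.724418) = 0.663911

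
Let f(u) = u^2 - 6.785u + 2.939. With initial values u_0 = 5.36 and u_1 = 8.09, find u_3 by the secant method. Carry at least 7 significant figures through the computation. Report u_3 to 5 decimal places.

6.25874

f(u_0) = -4.699000, f(u_1) = 13.496450
u_2 = 8.090000 - (13.496450)·(8.090000 - 5.360000)/(13.496450 - (-4.699000)) = 6.065026; f(u_2) = -1.427660
u_3 = 6.065026 - (-1.427660)·(6.065026 - 8.090000)/(-1.427660 - (13.496450)) = 6.258738; f(u_3) = -0.354737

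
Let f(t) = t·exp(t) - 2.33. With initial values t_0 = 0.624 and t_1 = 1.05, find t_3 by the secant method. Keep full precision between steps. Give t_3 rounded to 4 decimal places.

0.9217

f(t_0) = -1.165380, f(t_1) = 0.670534
t_2 = 1.050000 - (0.670534)·(1.050000 - 0.624000)/(0.670534 - (-1.165380)) = 0.894411; f(t_2) = -0.142363
t_3 = 0.894411 - (-0.142363)·(0.894411 - 1.050000)/(-0.142363 - (0.670534)) = 0.921660; f(t_3) = -0.013447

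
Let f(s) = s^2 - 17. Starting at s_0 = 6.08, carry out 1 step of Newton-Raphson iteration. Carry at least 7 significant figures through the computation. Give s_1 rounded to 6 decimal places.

Newton update: s ← s − f(s)/f'(s).
f'(s) = 2s
s_0 = 6.080000: f = 19.966400, f' = 12.160000 → s_1 = 6.080000 - (19.966400)/(12.160000) = 4.438026

4.438026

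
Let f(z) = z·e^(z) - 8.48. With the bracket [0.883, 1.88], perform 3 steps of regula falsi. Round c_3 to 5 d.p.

f(0.883000) = -6.344779, f(1.880000) = 3.840589
step 1: c = 1.504062, f(c) = -1.711825 < 0 → new bracket [1.504062, 1.880000]
step 2: c = 1.619965, f(c) = -0.294460 < 0 → new bracket [1.619965, 1.880000]
step 3: c = 1.638482, f(c) = -0.046159 < 0 → new bracket [1.638482, 1.880000]

1.63848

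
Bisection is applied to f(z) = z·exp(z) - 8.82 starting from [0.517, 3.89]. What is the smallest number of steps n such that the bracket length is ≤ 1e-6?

Initial width b − a = 3.89 − 0.517 = 3.373000.
After n steps the width is (b−a)/2^n; need (b−a)/2^n ≤ 1e-6.
So n ≥ log₂(3.373000/1e-6) = log₂(3373000.0000) ≈ 21.6856.
Hence n = 22.

22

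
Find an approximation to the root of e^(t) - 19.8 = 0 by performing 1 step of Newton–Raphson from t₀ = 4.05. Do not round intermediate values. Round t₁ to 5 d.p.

Newton update: t ← t − f(t)/f'(t).
f'(t) = e^(t)
t_0 = 4.050000: f = 37.597457, f' = 57.397457 → t_1 = 4.050000 - (37.597457)/(57.397457) = 3.394963

3.39496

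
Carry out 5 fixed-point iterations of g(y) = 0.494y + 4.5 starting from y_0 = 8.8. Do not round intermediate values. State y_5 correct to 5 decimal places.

y_1 = g(8.800000) = 8.847200
y_2 = g(8.847200) = 8.870517
y_3 = g(8.870517) = 8.882035
y_4 = g(8.882035) = 8.887725
y_5 = g(8.887725) = 8.890536

8.89054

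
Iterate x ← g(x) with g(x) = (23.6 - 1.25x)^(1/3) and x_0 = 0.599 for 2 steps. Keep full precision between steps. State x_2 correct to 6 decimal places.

x_1 = g(0.599000) = 2.837723
x_2 = g(2.837723) = 2.716806

2.716806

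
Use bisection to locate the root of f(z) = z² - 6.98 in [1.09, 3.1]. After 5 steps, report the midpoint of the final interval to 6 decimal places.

f(1.090000) = -5.791900, f(3.100000) = 2.630000 (opposite signs)
step 1: m = 2.095000, f(m) = -2.590975 < 0 → root in [2.095000, 3.100000]
step 2: m = 2.597500, f(m) = -0.232994 < 0 → root in [2.597500, 3.100000]
step 3: m = 2.848750, f(m) = 1.135377 > 0 → root in [2.597500, 2.848750]
step 4: m = 2.723125, f(m) = 0.435410 > 0 → root in [2.597500, 2.723125]
step 5: m = 2.660312, f(m) = 0.097263 > 0 → root in [2.597500, 2.660312]
Midpoint of [2.597500, 2.660312] = 2.628906

2.628906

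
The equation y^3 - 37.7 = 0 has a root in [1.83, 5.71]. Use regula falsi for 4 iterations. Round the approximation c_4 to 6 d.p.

f(1.830000) = -31.571513, f(5.710000) = 148.469411
step 1: c = 2.510387, f(c) = -21.879437 < 0 → new bracket [2.510387, 5.710000]
step 2: c = 2.921342, f(c) = -12.768570 < 0 → new bracket [2.921342, 5.710000]
step 3: c = 3.142178, f(c) = -6.676385 < 0 → new bracket [3.142178, 5.710000]
step 4: c = 3.252679, f(c) = -3.286910 < 0 → new bracket [3.252679, 5.710000]

3.252679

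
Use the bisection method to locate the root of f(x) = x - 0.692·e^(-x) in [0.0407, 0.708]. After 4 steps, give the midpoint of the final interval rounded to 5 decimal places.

f(0.040700) = -0.623701, f(0.708000) = 0.367101 (opposite signs)
step 1: m = 0.374350, f(m) = -0.101563 < 0 → root in [0.374350, 0.708000]
step 2: m = 0.541175, f(m) = 0.138387 > 0 → root in [0.374350, 0.541175]
step 3: m = 0.457762, f(m) = 0.019936 > 0 → root in [0.374350, 0.457762]
step 4: m = 0.416056, f(m) = -0.040417 < 0 → root in [0.416056, 0.457762]
Midpoint of [0.416056, 0.457762] = 0.436909

0.43691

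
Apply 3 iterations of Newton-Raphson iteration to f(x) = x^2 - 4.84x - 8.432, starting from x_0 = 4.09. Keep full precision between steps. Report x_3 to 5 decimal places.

6.20382

f'(x) = 2x - 4.84
x_0 = 4.090000: f = -11.499500, f' = 3.340000 → x_1 = 4.090000 - (-11.499500)/(3.340000) = 7.532964
x_1 = 7.532964: f = 11.854002, f' = 10.225928 → x_2 = 7.532964 - (11.854002)/(10.225928) = 6.373754
x_2 = 6.373754: f = 1.343769, f' = 7.907507 → x_3 = 6.373754 - (1.343769)/(7.907507) = 6.203818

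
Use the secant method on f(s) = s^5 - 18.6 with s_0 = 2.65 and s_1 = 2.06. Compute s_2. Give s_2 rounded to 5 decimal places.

f(s_0) = 112.086092, f(s_1) = 18.496770
s_2 = 2.060000 - (18.496770)·(2.060000 - 2.650000)/(18.496770 - (112.086092)) = 1.943394; f(s_2) = 9.120692

1.94339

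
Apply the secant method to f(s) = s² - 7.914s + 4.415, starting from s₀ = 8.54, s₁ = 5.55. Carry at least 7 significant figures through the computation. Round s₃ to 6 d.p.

7.444279

Secant update: s_(k+1) = s_k − f(s_k)·(s_k − s_(k-1))/(f(s_k) − f(s_(k-1))).
f(s_0) = 9.761040, f(s_1) = -8.705200
s_2 = 5.550000 - (-8.705200)·(5.550000 - 8.540000)/(-8.705200 - (9.761040)) = 6.959521; f(s_2) = -2.227718
s_3 = 6.959521 - (-2.227718)·(6.959521 - 5.550000)/(-2.227718 - (-8.705200)) = 7.444279; f(s_3) = 0.918268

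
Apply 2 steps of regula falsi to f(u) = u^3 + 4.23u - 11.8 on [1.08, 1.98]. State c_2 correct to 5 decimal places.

1.66760

f(1.080000) = -5.971888, f(1.980000) = 4.337792
step 1: c = 1.601326, f(c) = -0.920205 < 0 → new bracket [1.601326, 1.980000]
step 2: c = 1.667598, f(c) = -0.108671 < 0 → new bracket [1.667598, 1.980000]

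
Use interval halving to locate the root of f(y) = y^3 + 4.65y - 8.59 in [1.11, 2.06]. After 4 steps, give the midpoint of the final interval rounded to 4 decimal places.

1.3178

f(1.110000) = -2.060869, f(2.060000) = 9.730816 (opposite signs)
step 1: m = 1.585000, f(m) = 2.762127 > 0 → root in [1.110000, 1.585000]
step 2: m = 1.347500, f(m) = 0.122607 > 0 → root in [1.110000, 1.347500]
step 3: m = 1.228750, f(m) = -1.021113 < 0 → root in [1.228750, 1.347500]
step 4: m = 1.288125, f(m) = -0.462877 < 0 → root in [1.288125, 1.347500]
Midpoint of [1.288125, 1.347500] = 1.317813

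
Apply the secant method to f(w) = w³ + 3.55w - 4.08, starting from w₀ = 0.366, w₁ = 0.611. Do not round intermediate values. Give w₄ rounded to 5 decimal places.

Secant update: w_(k+1) = w_k − f(w_k)·(w_k − w_(k-1))/(f(w_k) − f(w_(k-1))).
f(w_0) = -2.731672, f(w_1) = -1.682851
w_2 = 0.611000 - (-1.682851)·(0.611000 - 0.366000)/(-1.682851 - (-2.731672)) = 1.004107; f(w_2) = 0.496948
w_3 = 1.004107 - (0.496948)·(1.004107 - 0.611000)/(0.496948 - (-1.682851)) = 0.914487; f(w_3) = -0.068801
w_4 = 0.914487 - (-0.068801)·(0.914487 - 1.004107)/(-0.068801 - (0.496948)) = 0.925385; f(w_4) = -0.002440

0.92539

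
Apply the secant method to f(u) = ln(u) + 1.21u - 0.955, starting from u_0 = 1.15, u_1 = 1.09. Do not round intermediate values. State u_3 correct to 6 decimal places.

0.888293

Secant update: u_(k+1) = u_k − f(u_k)·(u_k − u_(k-1))/(f(u_k) − f(u_(k-1))).
f(u_0) = 0.576262, f(u_1) = 0.450078
u_2 = 1.090000 - (0.450078)·(1.090000 - 1.150000)/(0.450078 - (0.576262)) = 0.875990; f(u_2) = -0.027452
u_3 = 0.875990 - (-0.027452)·(0.875990 - 1.090000)/(-0.027452 - (0.450078)) = 0.888293; f(u_3) = 0.001381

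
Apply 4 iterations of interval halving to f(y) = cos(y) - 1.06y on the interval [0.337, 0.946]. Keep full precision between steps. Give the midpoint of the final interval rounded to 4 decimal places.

f(0.337000) = 0.586531, f(0.946000) = -0.417828 (opposite signs)
step 1: m = 0.641500, f(m) = 0.121209 > 0 → root in [0.641500, 0.946000]
step 2: m = 0.793750, f(m) = -0.140198 < 0 → root in [0.641500, 0.793750]
step 3: m = 0.717625, f(m) = -0.007313 < 0 → root in [0.641500, 0.717625]
step 4: m = 0.679562, f(m) = 0.057511 > 0 → root in [0.679562, 0.717625]
Midpoint of [0.679562, 0.717625] = 0.698594

0.6986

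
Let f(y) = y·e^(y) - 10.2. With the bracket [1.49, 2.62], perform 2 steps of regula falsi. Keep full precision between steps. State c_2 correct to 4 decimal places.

1.6963

False-position update: c = (a·f(b) − b·f(a))/(f(b) − f(a)); replace the endpoint whose sign matches f(c).
f(1.490000) = -3.588728, f(2.620000) = 25.787596
step 1: c = 1.628045, f(c) = -1.906888 < 0 → new bracket [1.628045, 2.620000]
step 2: c = 1.696346, f(c) = -0.948163 < 0 → new bracket [1.696346, 2.620000]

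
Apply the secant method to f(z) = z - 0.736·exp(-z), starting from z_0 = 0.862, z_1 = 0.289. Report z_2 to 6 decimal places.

f(z_0) = 0.551175, f(z_1) = -0.262273
z_2 = 0.289000 - (-0.262273)·(0.289000 - 0.862000)/(-0.262273 - (0.551175)) = 0.473747; f(z_2) = 0.015466

0.473747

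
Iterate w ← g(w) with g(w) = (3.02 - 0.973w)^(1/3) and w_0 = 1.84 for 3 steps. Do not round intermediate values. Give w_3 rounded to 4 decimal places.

w_1 = g(1.840000) = 1.071348
w_2 = g(1.071348) = 1.255195
w_3 = g(1.255195) = 1.216146

1.2161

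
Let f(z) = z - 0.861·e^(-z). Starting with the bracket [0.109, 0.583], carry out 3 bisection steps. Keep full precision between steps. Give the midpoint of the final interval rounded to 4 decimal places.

0.4941

f(0.109000) = -0.663085, f(0.583000) = 0.102372 (opposite signs)
step 1: m = 0.346000, f(m) = -0.263168 < 0 → root in [0.346000, 0.583000]
step 2: m = 0.464500, f(m) = -0.076595 < 0 → root in [0.464500, 0.583000]
step 3: m = 0.523750, f(m) = 0.013784 > 0 → root in [0.464500, 0.523750]
Midpoint of [0.464500, 0.523750] = 0.494125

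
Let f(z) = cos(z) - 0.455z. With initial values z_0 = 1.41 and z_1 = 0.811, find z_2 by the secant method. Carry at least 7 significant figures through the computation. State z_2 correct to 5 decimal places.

1.05006

f(z_0) = -0.481446, f(z_1) = 0.319769
z_2 = 0.811000 - (0.319769)·(0.811000 - 1.410000)/(0.319769 - (-0.481446)) = 1.050064; f(z_2) = 0.019736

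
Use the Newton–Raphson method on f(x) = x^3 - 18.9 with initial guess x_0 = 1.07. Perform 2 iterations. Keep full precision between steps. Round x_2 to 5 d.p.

4.30705

Newton update: x ← x − f(x)/f'(x).
f'(x) = 3x^2
x_0 = 1.070000: f = -17.674957, f' = 3.434700 → x_1 = 1.070000 - (-17.674957)/(3.434700) = 6.215997
x_1 = 6.215997: f = 221.277575, f' = 115.915868 → x_2 = 6.215997 - (221.277575)/(115.915868) = 4.307048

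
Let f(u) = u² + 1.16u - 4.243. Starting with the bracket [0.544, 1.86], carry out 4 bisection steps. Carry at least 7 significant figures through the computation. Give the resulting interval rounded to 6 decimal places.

[1.531000, 1.613250]

f(0.544000) = -3.316024, f(1.860000) = 1.374200 (opposite signs)
step 1: m = 1.202000, f(m) = -1.403876 < 0 → root in [1.202000, 1.860000]
step 2: m = 1.531000, f(m) = -0.123079 < 0 → root in [1.531000, 1.860000]
step 3: m = 1.695500, f(m) = 0.598500 > 0 → root in [1.531000, 1.695500]
step 4: m = 1.613250, f(m) = 0.230946 > 0 → root in [1.531000, 1.613250]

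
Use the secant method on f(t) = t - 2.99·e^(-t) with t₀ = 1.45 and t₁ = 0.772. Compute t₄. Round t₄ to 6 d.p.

f(t_0) = 0.748635, f(t_1) = -0.609643
t_2 = 0.772000 - (-0.609643)·(0.772000 - 1.450000)/(-0.609643 - (0.748635)) = 1.076310; f(t_2) = 0.057166
t_3 = 1.076310 - (0.057166)·(1.076310 - 0.772000)/(0.057166 - (-0.609643)) = 1.050221; f(t_3) = 0.004139
t_4 = 1.050221 - (0.004139)·(1.050221 - 1.076310)/(0.004139 - (0.057166)) = 1.048185; f(t_4) = -0.000030

1.048185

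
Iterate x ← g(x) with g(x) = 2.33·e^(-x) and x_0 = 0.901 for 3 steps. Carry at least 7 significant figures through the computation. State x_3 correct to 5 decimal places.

0.94316

x_1 = g(0.901000) = 0.946360
x_2 = g(0.946360) = 0.904392
x_3 = g(0.904392) = 0.943156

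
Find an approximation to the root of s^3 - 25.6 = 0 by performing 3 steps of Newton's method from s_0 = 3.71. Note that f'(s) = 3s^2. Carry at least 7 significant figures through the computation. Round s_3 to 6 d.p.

2.947241

Newton update: s ← s − f(s)/f'(s).
s_0 = 3.710000: f = 25.464811, f' = 41.292300 → s_1 = 3.710000 - (25.464811)/(41.292300) = 3.093304
s_1 = 3.093304: f = 3.998361, f' = 28.705582 → s_2 = 3.093304 - (3.998361)/(28.705582) = 2.954015
s_2 = 2.954015: f = 0.177340, f' = 26.178614 → s_3 = 2.954015 - (0.177340)/(26.178614) = 2.947241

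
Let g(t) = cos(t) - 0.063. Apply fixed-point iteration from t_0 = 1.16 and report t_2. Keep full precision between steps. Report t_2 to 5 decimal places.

t_1 = g(1.160000) = 0.336340
t_2 = g(0.336340) = 0.880969

0.88097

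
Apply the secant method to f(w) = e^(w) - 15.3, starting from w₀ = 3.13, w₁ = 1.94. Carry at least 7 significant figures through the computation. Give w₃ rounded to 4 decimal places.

2.8035

f(w_0) = 7.573980, f(w_1) = -8.341249
w_2 = 1.940000 - (-8.341249)·(1.940000 - 3.130000)/(-8.341249 - (7.573980)) = 2.563685; f(w_2) = -2.316429
w_3 = 2.563685 - (-2.316429)·(2.563685 - 1.940000)/(-2.316429 - (-8.341249)) = 2.803480; f(w_3) = 1.201970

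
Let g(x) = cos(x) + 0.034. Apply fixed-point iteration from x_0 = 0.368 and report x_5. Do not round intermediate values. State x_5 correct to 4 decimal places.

0.8067

x_1 = g(0.368000) = 0.967049
x_2 = g(0.967049) = 0.601732
x_3 = g(0.601732) = 0.858357
x_4 = g(0.858357) = 0.687682
x_5 = g(0.687682) = 0.806719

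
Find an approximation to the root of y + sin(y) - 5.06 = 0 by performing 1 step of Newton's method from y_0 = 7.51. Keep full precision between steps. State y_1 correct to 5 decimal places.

4.97386

f'(y) = 1 + cos(y)
y_0 = 7.510000: f = 3.391419, f' = 1.337238 → y_1 = 7.510000 - (3.391419)/(1.337238) = 4.973863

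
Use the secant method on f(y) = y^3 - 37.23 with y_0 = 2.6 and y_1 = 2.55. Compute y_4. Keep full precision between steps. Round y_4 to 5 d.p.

Secant update: y_(k+1) = y_k − f(y_k)·(y_k − y_(k-1))/(f(y_k) − f(y_(k-1))).
f(y_0) = -19.654000, f(y_1) = -20.648625
y_2 = 2.550000 - (-20.648625)·(2.550000 - 2.600000)/(-20.648625 - (-19.654000)) = 3.588011; f(y_2) = 8.961401
y_3 = 3.588011 - (8.961401)·(3.588011 - 2.550000)/(8.961401 - (-20.648625)) = 3.273859; f(y_3) = -2.140272
y_4 = 3.273859 - (-2.140272)·(3.273859 - 3.588011)/(-2.140272 - (8.961401)) = 3.334424; f(y_4) = -0.156599

3.33442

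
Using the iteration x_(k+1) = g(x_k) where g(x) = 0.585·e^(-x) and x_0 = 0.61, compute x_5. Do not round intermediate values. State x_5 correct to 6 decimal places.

0.392457

x_1 = g(0.610000) = 0.317860
x_2 = g(0.317860) = 0.425707
x_3 = g(0.425707) = 0.382185
x_4 = g(0.382185) = 0.399186
x_5 = g(0.399186) = 0.392457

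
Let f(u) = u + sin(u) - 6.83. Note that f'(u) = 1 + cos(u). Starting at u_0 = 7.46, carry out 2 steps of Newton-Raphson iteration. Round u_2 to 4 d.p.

6.5568

u_0 = 7.460000: f = 1.553388, f' = 1.383868 → u_1 = 7.460000 - (1.553388)/(1.383868) = 6.337503
u_1 = 6.337503: f = -0.438206, f' = 1.998525 → u_2 = 6.337503 - (-0.438206)/(1.998525) = 6.556768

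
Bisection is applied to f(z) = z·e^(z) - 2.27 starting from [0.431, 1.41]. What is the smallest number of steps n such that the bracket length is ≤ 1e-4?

Initial width b − a = 1.41 − 0.431 = 0.979000.
After n steps the width is (b−a)/2^n; need (b−a)/2^n ≤ 1e-4.
So n ≥ log₂(0.979000/1e-4) = log₂(9790.0000) ≈ 13.2571.
Hence n = 14.

14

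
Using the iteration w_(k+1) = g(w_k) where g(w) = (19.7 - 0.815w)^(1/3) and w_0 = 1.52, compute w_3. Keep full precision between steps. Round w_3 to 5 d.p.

2.60031

w_1 = g(1.520000) = 2.642936
w_2 = g(2.642936) = 2.598520
w_3 = g(2.598520) = 2.600306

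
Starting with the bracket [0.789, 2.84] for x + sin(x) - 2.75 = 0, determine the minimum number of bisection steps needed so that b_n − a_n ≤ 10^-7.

25

Initial width b − a = 2.84 − 0.789 = 2.051000.
After n steps the width is (b−a)/2^n; need (b−a)/2^n ≤ 10^-7.
So n ≥ log₂(2.051000/10^-7) = log₂(20510000.0000) ≈ 24.2898.
Hence n = 25.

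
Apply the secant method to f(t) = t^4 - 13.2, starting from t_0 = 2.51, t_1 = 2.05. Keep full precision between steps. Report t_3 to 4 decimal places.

Secant update: t_(k+1) = t_k − f(t_k)·(t_k − t_(k-1))/(f(t_k) − f(t_(k-1))).
f(t_0) = 26.491260, f(t_1) = 4.461006
t_2 = 2.050000 - (4.461006)·(2.050000 - 2.510000)/(4.461006 - (26.491260)) = 1.956853; f(t_2) = 1.463322
t_3 = 1.956853 - (1.463322)·(1.956853 - 2.050000)/(1.463322 - (4.461006)) = 1.911382; f(t_3) = 0.147207

1.9114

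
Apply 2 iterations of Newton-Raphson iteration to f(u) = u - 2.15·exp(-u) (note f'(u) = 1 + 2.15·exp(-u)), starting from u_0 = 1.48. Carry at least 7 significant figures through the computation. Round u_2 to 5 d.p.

u_0 = 1.480000: f = 0.990579, f' = 1.489421 → u_1 = 1.480000 - (0.990579)/(1.489421) = 0.814923
u_1 = 0.814923: f = -0.136824, f' = 1.951747 → u_2 = 0.814923 - (-0.136824)/(1.951747) = 0.885027

0.88503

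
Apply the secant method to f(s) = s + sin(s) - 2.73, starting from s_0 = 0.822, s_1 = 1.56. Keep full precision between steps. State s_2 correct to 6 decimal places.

f(s_0) = -1.175491, f(s_1) = -0.170058
s_2 = 1.560000 - (-0.170058)·(1.560000 - 0.822000)/(-0.170058 - (-1.175491)) = 1.684825; f(s_2) = -0.051669

1.684825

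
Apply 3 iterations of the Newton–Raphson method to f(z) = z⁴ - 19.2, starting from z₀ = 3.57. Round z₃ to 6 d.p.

f'(z) = 4z³
z_0 = 3.570000: f = 143.232476, f' = 181.997172 → z_1 = 3.570000 - (143.232476)/(181.997172) = 2.782996
z_1 = 2.782996: f = 40.786071, f' = 86.217972 → z_2 = 2.782996 - (40.786071)/(86.217972) = 2.309938
z_2 = 2.309938: f = 9.270931, f' = 49.301626 → z_3 = 2.309938 - (9.270931)/(49.301626) = 2.121893

2.121893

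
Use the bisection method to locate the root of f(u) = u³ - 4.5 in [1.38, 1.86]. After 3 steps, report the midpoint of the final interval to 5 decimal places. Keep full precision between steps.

1.65000

f(1.380000) = -1.871928, f(1.860000) = 1.934856 (opposite signs)
step 1: m = 1.620000, f(m) = -0.248472 < 0 → root in [1.620000, 1.860000]
step 2: m = 1.740000, f(m) = 0.768024 > 0 → root in [1.620000, 1.740000]
step 3: m = 1.680000, f(m) = 0.241632 > 0 → root in [1.620000, 1.680000]
Midpoint of [1.620000, 1.680000] = 1.650000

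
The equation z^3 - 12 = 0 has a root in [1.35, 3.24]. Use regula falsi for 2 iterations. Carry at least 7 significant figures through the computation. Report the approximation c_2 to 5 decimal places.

False-position update: c = (a·f(b) − b·f(a))/(f(b) − f(a)); replace the endpoint whose sign matches f(c).
f(1.350000) = -9.539625, f(3.240000) = 22.012224
step 1: c = 1.921437, f(c) = -4.906209 < 0 → new bracket [1.921437, 3.240000]
step 2: c = 2.161761, f(c) = -1.897636 < 0 → new bracket [2.161761, 3.240000]

2.16176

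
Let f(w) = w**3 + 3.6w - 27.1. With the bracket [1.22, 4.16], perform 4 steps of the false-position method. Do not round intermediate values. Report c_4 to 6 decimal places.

2.568314

False-position update: c = (a·f(b) − b·f(a))/(f(b) − f(a)); replace the endpoint whose sign matches f(c).
f(1.220000) = -20.892152, f(4.160000) = 59.867296
step 1: c = 1.980566, f(c) = -12.200905 < 0 → new bracket [1.980566, 4.160000]
step 2: c = 2.349537, f(c) = -5.671456 < 0 → new bracket [2.349537, 4.160000]
step 3: c = 2.506207, f(c) = -2.335978 < 0 → new bracket [2.506207, 4.160000]
step 4: c = 2.568314, f(c) = -0.912869 < 0 → new bracket [2.568314, 4.160000]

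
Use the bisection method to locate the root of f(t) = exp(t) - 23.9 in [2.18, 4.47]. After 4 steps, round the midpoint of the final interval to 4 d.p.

f(2.180000) = -15.053694, f(4.470000) = 63.456723 (opposite signs)
step 1: m = 3.325000, f(m) = 3.898999 > 0 → root in [2.180000, 3.325000]
step 2: m = 2.752500, f(m) = -8.218213 < 0 → root in [2.752500, 3.325000]
step 3: m = 3.038750, f(m) = -3.020872 < 0 → root in [3.038750, 3.325000]
step 4: m = 3.181875, f(m) = 0.191884 > 0 → root in [3.038750, 3.181875]
Midpoint of [3.038750, 3.181875] = 3.110313

3.1103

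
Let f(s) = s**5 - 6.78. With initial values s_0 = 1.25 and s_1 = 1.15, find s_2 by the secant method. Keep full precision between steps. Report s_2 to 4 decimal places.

1.6083

f(s_0) = -3.728242, f(s_1) = -4.768643
s_2 = 1.150000 - (-4.768643)·(1.150000 - 1.250000)/(-4.768643 - (-3.728242)) = 1.608347; f(s_2) = 3.982136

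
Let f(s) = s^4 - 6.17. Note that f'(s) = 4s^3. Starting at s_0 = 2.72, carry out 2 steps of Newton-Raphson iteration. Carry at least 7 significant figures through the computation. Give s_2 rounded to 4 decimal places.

Newton update: s ← s − f(s)/f'(s).
s_0 = 2.720000: f = 48.566323, f' = 80.494592 → s_1 = 2.720000 - (48.566323)/(80.494592) = 2.116651
s_1 = 2.116651: f = 13.902299, f' = 37.932182 → s_2 = 2.116651 - (13.902299)/(37.932182) = 1.750147

1.7501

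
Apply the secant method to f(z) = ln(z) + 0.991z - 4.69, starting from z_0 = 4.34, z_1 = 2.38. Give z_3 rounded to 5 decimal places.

3.47696

f(z_0) = 1.078814, f(z_1) = -1.464320
z_2 = 2.380000 - (-1.464320)·(2.380000 - 4.340000)/(-1.464320 - (1.078814)) = 3.508555; f(z_2) = 0.042182
z_3 = 3.508555 - (0.042182)·(3.508555 - 2.380000)/(0.042182 - (-1.464320)) = 3.476955; f(z_3) = 0.001820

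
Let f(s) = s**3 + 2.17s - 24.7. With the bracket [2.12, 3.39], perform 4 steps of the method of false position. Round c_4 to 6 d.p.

2.663299

False-position update: c = (a·f(b) − b·f(a))/(f(b) − f(a)); replace the endpoint whose sign matches f(c).
f(2.120000) = -10.571472, f(3.390000) = 21.614519
step 1: c = 2.537131, f(c) = -2.862831 < 0 → new bracket [2.537131, 3.390000]
step 2: c = 2.636881, f(c) = -0.643361 < 0 → new bracket [2.636881, 3.390000]
step 3: c = 2.658650, f(c) = -0.138279 < 0 → new bracket [2.658650, 3.390000]
step 4: c = 2.663299, f(c) = -0.029433 < 0 → new bracket [2.663299, 3.390000]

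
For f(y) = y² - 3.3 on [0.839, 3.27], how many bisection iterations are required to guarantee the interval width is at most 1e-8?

Initial width b − a = 3.27 − 0.839 = 2.431000.
After n steps the width is (b−a)/2^n; need (b−a)/2^n ≤ 1e-8.
So n ≥ log₂(2.431000/1e-8) = log₂(243100000.0000) ≈ 27.8570.
Hence n = 28.

28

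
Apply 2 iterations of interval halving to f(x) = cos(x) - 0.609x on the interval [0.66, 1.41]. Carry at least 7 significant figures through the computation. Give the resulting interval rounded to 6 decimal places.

[0.847500, 1.035000]

f(0.660000) = 0.388052, f(1.410000) = -0.698586 (opposite signs)
step 1: m = 1.035000, f(m) = -0.119789 < 0 → root in [0.660000, 1.035000]
step 2: m = 0.847500, f(m) = 0.145732 > 0 → root in [0.847500, 1.035000]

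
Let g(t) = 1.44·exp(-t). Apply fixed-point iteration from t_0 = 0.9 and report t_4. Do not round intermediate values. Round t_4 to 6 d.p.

t_1 = g(0.900000) = 0.585460
t_2 = g(0.585460) = 0.801863
t_3 = g(0.801863) = 0.645829
t_4 = g(0.645829) = 0.754888

0.754888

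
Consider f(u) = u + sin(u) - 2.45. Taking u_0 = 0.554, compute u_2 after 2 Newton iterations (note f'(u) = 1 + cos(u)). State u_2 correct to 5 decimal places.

u_0 = 0.554000: f = -1.369907, f' = 1.850427 → u_1 = 0.554000 - (-1.369907)/(1.850427) = 1.294319
u_1 = 1.294319: f = -0.193658, f' = 1.272968 → u_2 = 1.294319 - (-0.193658)/(1.272968) = 1.446450

1.44645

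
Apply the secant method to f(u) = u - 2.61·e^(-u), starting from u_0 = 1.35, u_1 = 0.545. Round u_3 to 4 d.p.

0.9842

Secant update: u_(k+1) = u_k − f(u_k)·(u_k − u_(k-1))/(f(u_k) − f(u_(k-1))).
f(u_0) = 0.673383, f(u_1) = -0.968387
u_2 = 0.545000 - (-0.968387)·(0.545000 - 1.350000)/(-0.968387 - (0.673383)) = 1.019824; f(u_2) = 0.078505
u_3 = 1.019824 - (0.078505)·(1.019824 - 0.545000)/(0.078505 - (-0.968387)) = 0.984217; f(u_3) = 0.008778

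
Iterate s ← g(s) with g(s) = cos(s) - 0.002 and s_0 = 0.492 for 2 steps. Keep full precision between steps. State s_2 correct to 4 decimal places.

s_1 = g(0.492000) = 0.879390
s_2 = g(0.879390) = 0.635621

0.6356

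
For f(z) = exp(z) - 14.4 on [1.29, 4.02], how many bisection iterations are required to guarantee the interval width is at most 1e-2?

9

Initial width b − a = 4.02 − 1.29 = 2.730000.
After n steps the width is (b−a)/2^n; need (b−a)/2^n ≤ 1e-2.
So n ≥ log₂(2.730000/1e-2) = log₂(273.0000) ≈ 8.0928.
Hence n = 9.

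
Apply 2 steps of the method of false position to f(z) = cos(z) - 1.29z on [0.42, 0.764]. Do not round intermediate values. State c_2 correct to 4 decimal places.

False-position update: c = (a·f(b) − b·f(a))/(f(b) − f(a)); replace the endpoint whose sign matches f(c).
f(0.420000) = 0.371289, f(0.764000) = -0.263485
step 1: c = 0.621211, f(c) = 0.011813 > 0 → new bracket [0.621211, 0.764000]
step 2: c = 0.627338, f(c) = 0.000328 > 0 → new bracket [0.627338, 0.764000]

0.6273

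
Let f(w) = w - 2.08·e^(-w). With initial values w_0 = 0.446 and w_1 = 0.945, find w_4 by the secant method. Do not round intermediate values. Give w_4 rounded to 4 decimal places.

Secant update: w_(k+1) = w_k − f(w_k)·(w_k − w_(k-1))/(f(w_k) − f(w_(k-1))).
f(w_0) = -0.885582, f(w_1) = 0.136546
w_2 = 0.945000 - (0.136546)·(0.945000 - 0.446000)/(0.136546 - (-0.885582)) = 0.878338; f(w_2) = 0.014155
w_3 = 0.878338 - (0.014155)·(0.878338 - 0.945000)/(0.014155 - (0.136546)) = 0.870629; f(w_3) = -0.000243
w_4 = 0.870629 - (-0.000243)·(0.870629 - 0.878338)/(-0.000243 - (0.014155)) = 0.870759; f(w_4) = 0.000000

0.8708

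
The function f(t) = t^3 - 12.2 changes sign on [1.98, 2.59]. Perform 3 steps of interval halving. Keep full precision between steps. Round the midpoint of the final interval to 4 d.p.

2.3231

f(1.980000) = -4.437608, f(2.590000) = 5.173979 (opposite signs)
step 1: m = 2.285000, f(m) = -0.269501 < 0 → root in [2.285000, 2.590000]
step 2: m = 2.437500, f(m) = 2.282178 > 0 → root in [2.285000, 2.437500]
step 3: m = 2.361250, f(m) = 0.965153 > 0 → root in [2.285000, 2.361250]
Midpoint of [2.285000, 2.361250] = 2.323125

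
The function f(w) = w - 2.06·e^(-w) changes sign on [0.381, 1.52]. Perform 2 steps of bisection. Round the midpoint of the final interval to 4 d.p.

0.8081

f(0.381000) = -1.026346, f(1.520000) = 1.069454 (opposite signs)
step 1: m = 0.950500, f(m) = 0.154212 > 0 → root in [0.381000, 0.950500]
step 2: m = 0.665750, f(m) = -0.392859 < 0 → root in [0.665750, 0.950500]
Midpoint of [0.665750, 0.950500] = 0.808125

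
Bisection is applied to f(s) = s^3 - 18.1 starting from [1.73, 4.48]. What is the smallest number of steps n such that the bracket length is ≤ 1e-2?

9

Initial width b − a = 4.48 − 1.73 = 2.750000.
After n steps the width is (b−a)/2^n; need (b−a)/2^n ≤ 1e-2.
So n ≥ log₂(2.750000/1e-2) = log₂(275.0000) ≈ 8.1033.
Hence n = 9.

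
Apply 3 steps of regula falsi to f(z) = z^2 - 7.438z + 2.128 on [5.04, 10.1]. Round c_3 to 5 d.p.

7.05752

f(5.040000) = -9.957920, f(10.100000) = 29.014200
step 1: c = 6.332901, f(c) = -4.870485 < 0 → new bracket [6.332901, 10.100000]
step 2: c = 6.874372, f(c) = -1.746586 < 0 → new bracket [6.874372, 10.100000]
step 3: c = 7.057522, f(c) = -0.557230 < 0 → new bracket [7.057522, 10.100000]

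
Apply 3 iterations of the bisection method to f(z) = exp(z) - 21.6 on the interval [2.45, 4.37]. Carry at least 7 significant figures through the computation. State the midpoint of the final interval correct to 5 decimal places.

f(2.450000) = -10.011653, f(4.370000) = 57.443632 (opposite signs)
step 1: m = 3.410000, f(m) = 8.665244 > 0 → root in [2.450000, 3.410000]
step 2: m = 2.930000, f(m) = -2.872370 < 0 → root in [2.930000, 3.410000]
step 3: m = 3.170000, f(m) = 2.207484 > 0 → root in [2.930000, 3.170000]
Midpoint of [2.930000, 3.170000] = 3.050000

3.05000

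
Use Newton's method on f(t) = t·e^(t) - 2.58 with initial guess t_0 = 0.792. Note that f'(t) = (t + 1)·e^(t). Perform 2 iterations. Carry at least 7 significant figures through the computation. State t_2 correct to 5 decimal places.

t_0 = 0.792000: f = -0.831416, f' = 3.956391 → t_1 = 0.792000 - (-0.831416)/(3.956391) = 1.002145
t_1 = 1.002145: f = 0.149963, f' = 5.454082 → t_2 = 1.002145 - (0.149963)/(5.454082) = 0.974650

0.97465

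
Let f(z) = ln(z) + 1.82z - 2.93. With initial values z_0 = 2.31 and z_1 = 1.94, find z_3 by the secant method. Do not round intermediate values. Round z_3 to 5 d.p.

f(z_0) = 2.111448, f(z_1) = 1.263488
z_2 = 1.940000 - (1.263488)·(1.940000 - 2.310000)/(1.263488 - (2.111448)) = 1.388688; f(z_2) = -0.074229
z_3 = 1.388688 - (-0.074229)·(1.388688 - 1.940000)/(-0.074229 - (1.263488)) = 1.419280; f(z_3) = 0.003239

1.41928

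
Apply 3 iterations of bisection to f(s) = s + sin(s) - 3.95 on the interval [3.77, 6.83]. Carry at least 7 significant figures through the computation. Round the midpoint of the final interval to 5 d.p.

5.10875

f(3.770000) = -0.767857, f(6.830000) = 3.399969 (opposite signs)
step 1: m = 5.300000, f(m) = 0.517733 > 0 → root in [3.770000, 5.300000]
step 2: m = 4.535000, f(m) = -0.399308 < 0 → root in [4.535000, 5.300000]
step 3: m = 4.917500, f(m) = -0.011538 < 0 → root in [4.917500, 5.300000]
Midpoint of [4.917500, 5.300000] = 5.108750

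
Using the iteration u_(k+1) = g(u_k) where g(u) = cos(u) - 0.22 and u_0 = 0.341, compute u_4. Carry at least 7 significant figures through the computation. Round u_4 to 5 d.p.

u_1 = g(0.341000) = 0.722421
u_2 = g(0.722421) = 0.530207
u_3 = g(0.530207) = 0.642702
u_4 = g(0.642702) = 0.580479

0.58048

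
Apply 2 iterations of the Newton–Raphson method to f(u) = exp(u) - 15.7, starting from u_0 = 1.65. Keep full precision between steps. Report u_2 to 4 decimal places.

3.0671

f'(u) = exp(u)
u_0 = 1.650000: f = -10.493020, f' = 5.206980 → u_1 = 1.650000 - (-10.493020)/(5.206980) = 3.665184
u_1 = 3.665184: f = 23.363306, f' = 39.063306 → u_2 = 3.665184 - (23.363306)/(39.063306) = 3.067095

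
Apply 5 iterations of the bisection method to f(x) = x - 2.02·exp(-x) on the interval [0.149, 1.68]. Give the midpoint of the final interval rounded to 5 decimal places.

0.84273

f(0.149000) = -1.591370, f(1.680000) = 1.303525 (opposite signs)
step 1: m = 0.914500, f(m) = 0.105052 > 0 → root in [0.149000, 0.914500]
step 2: m = 0.531750, f(m) = -0.655153 < 0 → root in [0.531750, 0.914500]
step 3: m = 0.723125, f(m) = -0.257047 < 0 → root in [0.723125, 0.914500]
step 4: m = 0.818812, f(m) = -0.071917 < 0 → root in [0.818812, 0.914500]
step 5: m = 0.866656, f(m) = 0.017540 > 0 → root in [0.818812, 0.866656]
Midpoint of [0.818812, 0.866656] = 0.842734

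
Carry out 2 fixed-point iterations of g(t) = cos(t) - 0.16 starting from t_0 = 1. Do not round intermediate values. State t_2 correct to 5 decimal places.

0.76855

t_1 = g(1.000000) = 0.380302
t_2 = g(0.380302) = 0.768552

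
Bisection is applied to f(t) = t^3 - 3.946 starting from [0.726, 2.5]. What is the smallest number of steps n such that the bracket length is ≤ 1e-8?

28

Initial width b − a = 2.5 − 0.726 = 1.774000.
After n steps the width is (b−a)/2^n; need (b−a)/2^n ≤ 1e-8.
So n ≥ log₂(1.774000/1e-8) = log₂(177400000.0000) ≈ 27.4024.
Hence n = 28.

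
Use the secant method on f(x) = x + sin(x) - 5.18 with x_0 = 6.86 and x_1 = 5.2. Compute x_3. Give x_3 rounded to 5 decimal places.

5.72229

f(x_0) = 2.225357, f(x_1) = -0.863455
x_2 = 5.200000 - (-0.863455)·(5.200000 - 6.860000)/(-0.863455 - (2.225357)) = 5.664041; f(x_2) = -0.096298
x_3 = 5.664041 - (-0.096298)·(5.664041 - 5.200000)/(-0.096298 - (-0.863455)) = 5.722290; f(x_3) = 0.010345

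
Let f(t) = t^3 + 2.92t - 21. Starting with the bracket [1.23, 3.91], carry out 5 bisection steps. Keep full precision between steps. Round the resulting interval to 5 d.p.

f(1.230000) = -15.547533, f(3.910000) = 50.193671 (opposite signs)
step 1: m = 2.570000, f(m) = 3.478993 > 0 → root in [1.230000, 2.570000]
step 2: m = 1.900000, f(m) = -8.593000 < 0 → root in [1.900000, 2.570000]
step 3: m = 2.235000, f(m) = -3.309472 < 0 → root in [2.235000, 2.570000]
step 4: m = 2.402500, f(m) = -0.117455 < 0 → root in [2.402500, 2.570000]
step 5: m = 2.486250, f(m) = 1.628453 > 0 → root in [2.402500, 2.486250]

[2.40250, 2.48625]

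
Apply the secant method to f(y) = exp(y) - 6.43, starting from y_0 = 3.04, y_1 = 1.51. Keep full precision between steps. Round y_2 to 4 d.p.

1.6878

f(y_0) = 14.475243, f(y_1) = -1.903269
y_2 = 1.510000 - (-1.903269)·(1.510000 - 3.040000)/(-1.903269 - (14.475243)) = 1.687794; f(y_2) = -1.022461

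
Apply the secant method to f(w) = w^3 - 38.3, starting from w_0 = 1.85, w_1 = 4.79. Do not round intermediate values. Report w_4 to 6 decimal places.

3.417913

f(w_0) = -31.968375, f(w_1) = 71.602239
w_2 = 4.790000 - (71.602239)·(4.790000 - 1.850000)/(71.602239 - (-31.968375)) = 2.757468; f(w_2) = -17.333233
w_3 = 2.757468 - (-17.333233)·(2.757468 - 4.790000)/(-17.333233 - (71.602239)) = 3.153602; f(w_3) = -6.936783
w_4 = 3.153602 - (-6.936783)·(3.153602 - 2.757468)/(-6.936783 - (-17.333233)) = 3.417913; f(w_4) = 1.628492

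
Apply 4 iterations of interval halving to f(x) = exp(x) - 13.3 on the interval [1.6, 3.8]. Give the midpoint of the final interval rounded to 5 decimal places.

f(1.600000) = -8.346968, f(3.800000) = 31.401184 (opposite signs)
step 1: m = 2.700000, f(m) = 1.579732 > 0 → root in [1.600000, 2.700000]
step 2: m = 2.150000, f(m) = -4.715142 < 0 → root in [2.150000, 2.700000]
step 3: m = 2.425000, f(m) = -1.997771 < 0 → root in [2.425000, 2.700000]
step 4: m = 2.562500, f(m) = -0.331803 < 0 → root in [2.562500, 2.700000]
Midpoint of [2.562500, 2.700000] = 2.631250

2.63125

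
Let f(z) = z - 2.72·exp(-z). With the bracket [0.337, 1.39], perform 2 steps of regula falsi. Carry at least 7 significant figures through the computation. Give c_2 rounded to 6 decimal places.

f(0.337000) = -1.604832, f(1.390000) = 0.712515
step 1: c = 1.066234, f(c) = 0.129730 > 0 → new bracket [0.337000, 1.066234]
step 2: c = 1.011693, f(c) = 0.022694 > 0 → new bracket [0.337000, 1.011693]

1.011693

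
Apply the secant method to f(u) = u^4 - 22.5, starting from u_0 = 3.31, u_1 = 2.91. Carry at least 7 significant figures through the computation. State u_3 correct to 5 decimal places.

Secant update: u_(k+1) = u_k − f(u_k)·(u_k − u_(k-1))/(f(u_k) − f(u_(k-1))).
f(u_0) = 97.536127, f(u_1) = 49.208718
u_2 = 2.910000 - (49.208718)·(2.910000 - 3.310000)/(49.208718 - (97.536127)) = 2.502706; f(u_2) = 16.731870
u_3 = 2.502706 - (16.731870)·(2.502706 - 2.910000)/(16.731870 - (49.208718)) = 2.292870; f(u_3) = 5.138705

2.29287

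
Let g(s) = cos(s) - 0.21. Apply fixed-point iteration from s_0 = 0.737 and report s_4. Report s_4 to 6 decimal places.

0.623971

s_1 = g(0.737000) = 0.530488
s_2 = g(0.530488) = 0.652560
s_3 = g(0.652560) = 0.584532
s_4 = g(0.584532) = 0.623971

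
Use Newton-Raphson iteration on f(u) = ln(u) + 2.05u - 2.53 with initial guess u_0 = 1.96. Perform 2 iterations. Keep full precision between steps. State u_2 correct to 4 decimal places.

f'(u) = 1/u + 2.05
u_0 = 1.960000: f = 2.160944, f' = 2.560204 → u_1 = 1.960000 - (2.160944)/(2.560204) = 1.115948
u_1 = 1.115948: f = -0.132601, f' = 2.946099 → u_2 = 1.115948 - (-0.132601)/(2.946099) = 1.160957

1.1610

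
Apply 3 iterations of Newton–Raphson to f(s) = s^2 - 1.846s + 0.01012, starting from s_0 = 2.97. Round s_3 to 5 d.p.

f'(s) = 2s - 1.846
s_0 = 2.970000: f = 3.348400, f' = 4.094000 → s_1 = 2.970000 - (3.348400)/(4.094000) = 2.152120
s_1 = 2.152120: f = 0.668927, f' = 2.458240 → s_2 = 2.152120 - (0.668927)/(2.458240) = 1.880004
s_2 = 1.880004: f = 0.074047, f' = 1.914008 → s_3 = 1.880004 - (0.074047)/(1.914008) = 1.841317

1.84132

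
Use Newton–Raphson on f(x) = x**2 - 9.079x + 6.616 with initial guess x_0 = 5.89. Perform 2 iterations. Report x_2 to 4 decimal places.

f'(x) = 2x - 9.079
x_0 = 5.890000: f = -12.167210, f' = 2.701000 → x_1 = 5.890000 - (-12.167210)/(2.701000) = 10.394706
x_1 = 10.394706: f = 20.292373, f' = 11.710411 → x_2 = 10.394706 - (20.292373)/(11.710411) = 8.661857

8.6619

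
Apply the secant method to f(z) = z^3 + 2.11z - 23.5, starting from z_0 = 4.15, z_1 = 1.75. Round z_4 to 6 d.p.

f(z_0) = 56.729875, f(z_1) = -14.448125
z_2 = 1.750000 - (-14.448125)·(1.750000 - 4.150000)/(-14.448125 - (56.729875)) = 2.237166; f(z_2) = -7.582762
z_3 = 2.237166 - (-7.582762)·(2.237166 - 1.750000)/(-7.582762 - (-14.448125)) = 2.775239; f(z_3) = 3.730499
z_4 = 2.775239 - (3.730499)·(2.775239 - 2.237166)/(3.730499 - (-7.582762)) = 2.597811; f(z_4) = -0.486965

2.597811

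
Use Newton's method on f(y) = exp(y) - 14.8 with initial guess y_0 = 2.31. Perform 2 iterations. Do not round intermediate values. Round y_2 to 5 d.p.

2.69809

Newton update: y ← y − f(y)/f'(y).
f'(y) = exp(y)
y_0 = 2.310000: f = -4.725575, f' = 10.074425 → y_1 = 2.310000 - (-4.725575)/(10.074425) = 2.779067
y_1 = 2.779067: f = 1.303981, f' = 16.103981 → y_2 = 2.779067 - (1.303981)/(16.103981) = 2.698094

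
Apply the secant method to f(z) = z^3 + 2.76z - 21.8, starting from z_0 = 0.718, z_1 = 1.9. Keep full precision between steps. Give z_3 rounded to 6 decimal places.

Secant update: z_(k+1) = z_k − f(z_k)·(z_k − z_(k-1))/(f(z_k) − f(z_(k-1))).
f(z_0) = -19.448174, f(z_1) = -9.697000
z_2 = 1.900000 - (-9.697000)·(1.900000 - 0.718000)/(-9.697000 - (-19.448174)) = 3.075433; f(z_2) = 15.776535
z_3 = 3.075433 - (15.776535)·(3.075433 - 1.900000)/(15.776535 - (-9.697000)) = 2.347452; f(z_3) = -2.385332

2.347452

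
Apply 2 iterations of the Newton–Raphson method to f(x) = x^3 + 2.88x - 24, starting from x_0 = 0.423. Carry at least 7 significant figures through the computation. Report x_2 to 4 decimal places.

f'(x) = 3x^2 + 2.88
x_0 = 0.423000: f = -22.706073, f' = 3.416787 → x_1 = 0.423000 - (-22.706073)/(3.416787) = 7.068446
x_1 = 7.068446: f = 349.517368, f' = 152.768781 → x_2 = 7.068446 - (349.517368)/(152.768781) = 4.780561

4.7806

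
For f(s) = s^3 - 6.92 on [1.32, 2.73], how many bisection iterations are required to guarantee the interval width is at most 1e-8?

Initial width b − a = 2.73 − 1.32 = 1.410000.
After n steps the width is (b−a)/2^n; need (b−a)/2^n ≤ 1e-8.
So n ≥ log₂(1.410000/1e-8) = log₂(141000000.0000) ≈ 27.0711.
Hence n = 28.

28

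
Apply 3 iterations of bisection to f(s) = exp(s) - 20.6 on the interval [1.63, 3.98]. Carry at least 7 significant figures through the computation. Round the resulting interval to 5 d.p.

f(1.630000) = -15.496125, f(3.980000) = 32.917034 (opposite signs)
step 1: m = 2.805000, f(m) = -4.072924 < 0 → root in [2.805000, 3.980000]
step 2: m = 3.392500, f(m) = 9.140210 > 0 → root in [2.805000, 3.392500]
step 3: m = 3.098750, f(m) = 1.570221 > 0 → root in [2.805000, 3.098750]

[2.80500, 3.09875]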